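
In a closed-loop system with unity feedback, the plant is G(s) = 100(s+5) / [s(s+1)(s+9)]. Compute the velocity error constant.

500/9

One free integrator in G(s): this is a type 1 system.
K_v = lim_{s→0} s·G(s) = 100·5 / (1·9) = 500/9.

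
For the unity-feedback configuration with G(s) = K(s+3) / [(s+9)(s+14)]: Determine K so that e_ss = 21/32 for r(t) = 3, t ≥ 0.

G(s) has no factors of s in the denominator, so the system is type 0.
K_p = lim_{s→0} G(s) = K·3 / (9·14) = (1/42)·K.
e_ss = 3/(1 + K_p) = 21/32 ⇒ 1 + (1/42)·K = 32/7 ⇒ K = 150.

150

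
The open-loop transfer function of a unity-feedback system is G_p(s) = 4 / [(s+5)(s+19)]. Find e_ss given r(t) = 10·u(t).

950/99

G_p(s) has no factors of s in the denominator, so the system is type 0.
K_p = lim_{s→0} G_p(s) = 4 / (5·19) = 4/95.
e_ss = 10/(1 + K_p) = 10/(99/95) = 950/99.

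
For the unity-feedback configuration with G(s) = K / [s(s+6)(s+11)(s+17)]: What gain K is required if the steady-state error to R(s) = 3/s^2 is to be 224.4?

System type = 1 (one pole at s=0).
K_v = lim_{s→0} s·G(s) = K / (6·11·17) = (1/1122)·K.
e_ss = 3/K_v = 224.4 ⇒ K_v = 5/374 ⇒ K = (5/374)/(1/1122) = 15.

15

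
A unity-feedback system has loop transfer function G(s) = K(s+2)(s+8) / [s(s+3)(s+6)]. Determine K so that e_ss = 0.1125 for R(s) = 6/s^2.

G(s) has one factor of s in the denominator, so the system is type 1.
K_v = lim_{s→0} s·G(s) = K·2·8 / (3·6) = (8/9)·K.
e_ss = 6/K_v = 0.1125 ⇒ K_v = 160/3 ⇒ K = (160/3)/(8/9) = 60.

60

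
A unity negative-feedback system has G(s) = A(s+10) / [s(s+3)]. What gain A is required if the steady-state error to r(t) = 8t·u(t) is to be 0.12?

20

One free integrator in G(s): this is a type 1 system.
K_v = lim_{s→0} s·G(s) = A·10 / (3) = (10/3)·A.
e_ss = 8/K_v = 0.12 ⇒ K_v = 200/3 ⇒ A = (200/3)/(10/3) = 20.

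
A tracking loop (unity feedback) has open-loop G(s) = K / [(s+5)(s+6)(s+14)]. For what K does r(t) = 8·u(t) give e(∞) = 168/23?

40

G(s) has no factors of s in the denominator, so the system is type 0.
K_p = lim_{s→0} G(s) = K / (5·6·14) = (1/420)·K.
e_ss = 8/(1 + K_p) = 168/23 ⇒ 1 + (1/420)·K = 23/21 ⇒ K = 40.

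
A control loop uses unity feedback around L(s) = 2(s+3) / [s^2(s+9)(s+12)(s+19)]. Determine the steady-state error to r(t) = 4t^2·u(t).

2736

The open loop has two poles at the origin → type 2 system.
K_a = lim_{s→0} s^2·L(s) = 2·3 / (9·12·19) = 1/342.
r(t) = 4t^2 gives R(s) = 8/s^3.
e_ss = 8/K_a = 8/(1/342) = 2736.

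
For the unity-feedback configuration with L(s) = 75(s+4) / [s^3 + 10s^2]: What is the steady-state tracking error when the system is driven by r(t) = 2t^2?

Lowest-order denominator term is 10s^2, so the open loop has 2 poles at the origin → type 2 system.
K_a = lim_{s→0} s^2·L(s) = 75·4 / 10 = 30.
r(t) = 2t^2 gives R(s) = 4/s^3.
e_ss = 4/K_a = 4/30 = 2/15.

2/15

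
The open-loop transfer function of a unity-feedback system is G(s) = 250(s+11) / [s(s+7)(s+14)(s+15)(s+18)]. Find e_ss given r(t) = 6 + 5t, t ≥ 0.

2646/55

The open loop has one pole at the origin → type 1 system. Treating each term separately:
  • 6: tracked with zero error.
  • 5t: e_ss = 5/K_v with K_v=275/2646 → 2646/55.
Total e_ss = 2646/55.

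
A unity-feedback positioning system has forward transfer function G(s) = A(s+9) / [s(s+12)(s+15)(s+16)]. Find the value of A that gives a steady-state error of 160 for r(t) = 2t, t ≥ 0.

4

The open loop has one pole at the origin → type 1 system.
K_v = lim_{s→0} s·G(s) = A·9 / (12·15·16) = (1/320)·A.
e_ss = 2/K_v = 160 ⇒ K_v = 0.0125 ⇒ A = 0.0125/(1/320) = 4.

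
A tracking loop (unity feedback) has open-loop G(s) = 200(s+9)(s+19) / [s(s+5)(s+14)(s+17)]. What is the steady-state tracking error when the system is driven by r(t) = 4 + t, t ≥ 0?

G(s) has one factor of s in the denominator, so the system is type 1. By superposition:
  • 4: tracked with zero error.
  • t: e_ss = 1/K_v with K_v=3420/119 → 119/3420.
Total e_ss = 119/3420.

119/3420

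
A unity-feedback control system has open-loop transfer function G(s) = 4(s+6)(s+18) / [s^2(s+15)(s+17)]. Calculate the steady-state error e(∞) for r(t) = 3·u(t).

G(s) has two factors of s in the denominator, so the system is type 2.
A type-2 system has K_p = ∞, so it tracks a step input with zero steady-state error.

0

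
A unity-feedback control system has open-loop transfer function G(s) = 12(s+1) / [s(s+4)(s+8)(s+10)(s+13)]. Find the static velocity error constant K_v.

G(s) has one factor of s in the denominator, so the system is type 1.
K_v = lim_{s→0} s·G(s) = 12·1 / (4·8·10·13) = 3/1040.

3/1040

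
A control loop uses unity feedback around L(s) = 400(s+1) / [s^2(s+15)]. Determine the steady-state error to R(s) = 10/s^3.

L(s) has two factors of s in the denominator, so the system is type 2.
K_a = lim_{s→0} s^2·L(s) = 400·1 / (15) = 80/3.
r(t) = 5t^2 gives R(s) = 10/s^3.
e_ss = 10/K_a = 10/(80/3) = 0.375.

0.375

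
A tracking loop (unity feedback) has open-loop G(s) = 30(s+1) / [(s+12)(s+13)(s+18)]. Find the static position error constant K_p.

5/468

No free integrators in G(s): this is a type 0 system.
K_p = lim_{s→0} G(s) = 30·1 / (12·13·18) = 5/468.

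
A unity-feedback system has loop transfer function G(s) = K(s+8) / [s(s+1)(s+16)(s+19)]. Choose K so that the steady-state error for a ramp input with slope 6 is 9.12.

One free integrator in G(s): this is a type 1 system.
K_v = lim_{s→0} s·G(s) = K·8 / (1·16·19) = (1/38)·K.
e_ss = 6/K_v = 9.12 ⇒ K_v = 25/38 ⇒ K = (25/38)/(1/38) = 25.

25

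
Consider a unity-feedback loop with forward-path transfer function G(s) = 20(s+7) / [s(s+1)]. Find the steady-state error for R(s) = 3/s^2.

The open loop has one pole at the origin → type 1 system.
K_v = lim_{s→0} s·G(s) = 20·7 / (1) = 140.
e_ss = 3/K_v = 3/140.

3/140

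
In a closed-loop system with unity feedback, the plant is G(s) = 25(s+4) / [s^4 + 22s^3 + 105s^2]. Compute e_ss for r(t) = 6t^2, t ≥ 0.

Factoring s^2 from the denominator leaves a polynomial with constant term 105, so the system is type 2.
K_a = lim_{s→0} s^2·G(s) = 25·4 / 105 = 20/21.
r(t) = 6t^2 gives R(s) = 12/s^3.
e_ss = 12/K_a = 12/(20/21) = 12.6.

12.6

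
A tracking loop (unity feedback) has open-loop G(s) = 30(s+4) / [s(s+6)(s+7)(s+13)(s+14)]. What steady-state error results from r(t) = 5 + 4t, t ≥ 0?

254.8

The open loop has one pole at the origin → type 1 system. Taking each input component in turn:
  • 5: tracked with zero error.
  • 4t: e_ss = 4/K_v with K_v=10/637 → 254.8.
Total e_ss = 254.8.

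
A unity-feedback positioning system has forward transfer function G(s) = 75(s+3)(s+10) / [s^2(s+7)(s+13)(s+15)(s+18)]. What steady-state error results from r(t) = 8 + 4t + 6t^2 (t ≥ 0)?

Two free integrators in G(s): this is a type 2 system. Taking each input component in turn:
  • 8: tracked with zero error.
  • 4t: tracked with zero error.
  • 6t^2: e_ss = 12/K_a with K_a=25/273 → 131.04.
Total e_ss = 131.04.

131.04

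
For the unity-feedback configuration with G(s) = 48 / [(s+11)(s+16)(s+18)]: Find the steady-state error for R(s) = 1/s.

G(s) has no factors of s in the denominator, so the system is type 0.
K_p = lim_{s→0} G(s) = 48 / (11·16·18) = 1/66.
e_ss = 1/(1 + K_p) = 1/(67/66) = 66/67.

66/67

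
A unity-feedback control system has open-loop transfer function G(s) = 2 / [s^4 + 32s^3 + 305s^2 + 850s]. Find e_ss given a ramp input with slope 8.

3400

Lowest-order denominator term is 850s, so the open loop has 1 pole at the origin → type 1 system.
K_v = lim_{s→0} s·G(s) = 2 / 850 = 1/425.
e_ss = 8/K_v = 8/(1/425) = 3400.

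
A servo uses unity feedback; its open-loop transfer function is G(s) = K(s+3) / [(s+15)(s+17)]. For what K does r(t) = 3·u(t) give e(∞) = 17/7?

The open loop has no poles at the origin → type 0 system.
K_p = lim_{s→0} G(s) = K·3 / (15·17) = (1/85)·K.
e_ss = 3/(1 + K_p) = 17/7 ⇒ 1 + (1/85)·K = 21/17 ⇒ K = 20.

20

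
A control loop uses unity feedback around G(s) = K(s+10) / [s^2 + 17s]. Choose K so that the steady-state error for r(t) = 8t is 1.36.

10

Lowest-order denominator term is 17s, so the open loop has 1 pole at the origin → type 1 system.
K_v = lim_{s→0} s·G(s) = K·10 / 17 = (10/17)·K.
e_ss = 8/K_v = 1.36 ⇒ K_v = 100/17 ⇒ K = (100/17)/(10/17) = 10.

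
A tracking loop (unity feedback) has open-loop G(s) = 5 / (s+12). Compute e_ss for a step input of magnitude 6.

G(s) has no factors of s in the denominator, so the system is type 0.
K_p = lim_{s→0} G(s) = 5 / (12) = 5/12.
e_ss = 6/(1 + K_p) = 6/(17/12) = 72/17.

72/17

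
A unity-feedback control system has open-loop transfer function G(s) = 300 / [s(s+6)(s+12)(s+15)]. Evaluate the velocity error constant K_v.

One free integrator in G(s): this is a type 1 system.
K_v = lim_{s→0} s·G(s) = 300 / (6·12·15) = 5/18.

5/18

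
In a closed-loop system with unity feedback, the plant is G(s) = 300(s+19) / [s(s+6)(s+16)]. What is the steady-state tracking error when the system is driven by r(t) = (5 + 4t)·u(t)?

32/475

One free integrator in G(s): this is a type 1 system. By superposition:
  • 5: tracked with zero error.
  • 4t: e_ss = 4/K_v with K_v=59.375 → 32/475.
Total e_ss = 32/475.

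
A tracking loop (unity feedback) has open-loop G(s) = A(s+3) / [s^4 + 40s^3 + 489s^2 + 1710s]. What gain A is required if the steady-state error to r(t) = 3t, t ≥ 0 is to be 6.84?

Factoring s from the denominator leaves a polynomial with constant term 1710, so the system is type 1.
K_v = lim_{s→0} s·G(s) = A·3 / 1710 = (1/570)·A.
e_ss = 3/K_v = 6.84 ⇒ K_v = 25/57 ⇒ A = (25/57)/(1/570) = 250.

250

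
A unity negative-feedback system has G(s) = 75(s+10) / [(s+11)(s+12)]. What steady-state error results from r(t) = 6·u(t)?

44/49

G(s) has no factors of s in the denominator, so the system is type 0.
K_p = lim_{s→0} G(s) = 75·10 / (11·12) = 125/22.
e_ss = 6/(1 + K_p) = 6/(147/22) = 44/49.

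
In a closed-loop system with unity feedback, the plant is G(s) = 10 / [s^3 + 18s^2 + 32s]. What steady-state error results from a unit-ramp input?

3.2

The denominator has no term below 32s — 1 pole at s=0, type 1.
K_v = lim_{s→0} s·G(s) = 10 / 32 = 0.3125.
e_ss = 1/K_v = 1/0.3125 = 3.2.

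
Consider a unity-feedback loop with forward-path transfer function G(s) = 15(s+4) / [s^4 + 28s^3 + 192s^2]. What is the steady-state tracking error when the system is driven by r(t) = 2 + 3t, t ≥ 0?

0

Lowest-order denominator term is 192s^2, so the open loop has 2 poles at the origin → type 2 system. By superposition:
  • 2: tracked with zero error.
  • 3t: tracked with zero error.
Total e_ss = 0.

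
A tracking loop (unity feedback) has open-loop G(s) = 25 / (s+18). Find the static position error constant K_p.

The open loop has no poles at the origin → type 0 system.
K_p = lim_{s→0} G(s) = 25 / (18) = 25/18.

25/18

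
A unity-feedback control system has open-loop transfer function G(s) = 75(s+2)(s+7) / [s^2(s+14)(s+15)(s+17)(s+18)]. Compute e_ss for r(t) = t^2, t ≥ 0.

The open loop has two poles at the origin → type 2 system.
K_a = lim_{s→0} s^2·G(s) = 75·2·7 / (14·15·17·18) = 5/306.
r(t) = t^2 gives R(s) = 2/s^3.
e_ss = 2/K_a = 2/(5/306) = 122.4.

122.4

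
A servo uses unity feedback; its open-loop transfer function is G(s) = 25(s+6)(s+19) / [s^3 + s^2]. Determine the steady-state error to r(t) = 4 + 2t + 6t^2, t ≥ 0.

Factoring s^2 from the denominator leaves a polynomial with constant term 1, so the system is type 2. Treating each term separately:
  • 4: tracked with zero error.
  • 2t: tracked with zero error.
  • 6t^2: e_ss = 12/K_a with K_a=2850 → 2/475.
Total e_ss = 2/475.

2/475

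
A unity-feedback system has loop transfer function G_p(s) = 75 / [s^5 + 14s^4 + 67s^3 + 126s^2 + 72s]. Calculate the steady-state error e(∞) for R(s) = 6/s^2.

5.76

Lowest-order denominator term is 72s, so the open loop has 1 pole at the origin → type 1 system.
K_v = lim_{s→0} s·G_p(s) = 75 / 72 = 25/24.
e_ss = 6/K_v = 6/(25/24) = 5.76.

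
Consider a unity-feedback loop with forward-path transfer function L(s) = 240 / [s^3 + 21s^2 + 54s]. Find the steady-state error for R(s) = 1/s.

0

Factoring s from the denominator leaves a polynomial with constant term 54, so the system is type 1.
K_p = ∞ for a type-1 system; e_ss to a step is zero.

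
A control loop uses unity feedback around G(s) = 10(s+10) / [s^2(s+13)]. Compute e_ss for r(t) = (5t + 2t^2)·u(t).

0.52

Two free integrators in G(s): this is a type 2 system. By superposition:
  • 5t: tracked with zero error.
  • 2t^2: e_ss = 4/K_a with K_a=100/13 → 0.52.
Total e_ss = 0.52.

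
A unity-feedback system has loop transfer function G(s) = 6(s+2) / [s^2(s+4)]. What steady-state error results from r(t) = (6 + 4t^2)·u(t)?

8/3

G(s) has two factors of s in the denominator, so the system is type 2. By superposition:
  • 6: tracked with zero error.
  • 4t^2: e_ss = 8/K_a with K_a=3 → 8/3.
Total e_ss = 8/3.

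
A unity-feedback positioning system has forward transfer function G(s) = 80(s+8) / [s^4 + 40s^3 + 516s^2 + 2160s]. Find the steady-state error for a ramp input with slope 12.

40.5

Factoring s from the denominator leaves a polynomial with constant term 2160, so the system is type 1.
K_v = lim_{s→0} s·G(s) = 80·8 / 2160 = 8/27.
e_ss = 12/K_v = 12/(8/27) = 40.5.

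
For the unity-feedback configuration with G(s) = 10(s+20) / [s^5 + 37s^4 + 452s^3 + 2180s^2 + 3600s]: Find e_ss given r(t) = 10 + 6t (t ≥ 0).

Lowest-order denominator term is 3600s, so the open loop has 1 pole at the origin → type 1 system. Treating each term separately:
  • 10: tracked with zero error.
  • 6t: e_ss = 6/K_v with K_v=1/18 → 108.
Total e_ss = 108.

108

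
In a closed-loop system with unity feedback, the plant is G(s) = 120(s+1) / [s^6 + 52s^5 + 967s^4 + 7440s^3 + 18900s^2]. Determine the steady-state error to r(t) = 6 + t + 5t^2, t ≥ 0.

Lowest-order denominator term is 18900s^2, so the open loop has 2 poles at the origin → type 2 system. By superposition:
  • 6: tracked with zero error.
  • t: tracked with zero error.
  • 5t^2: e_ss = 10/K_a with K_a=2/315 → 1575.
Total e_ss = 1575.

1575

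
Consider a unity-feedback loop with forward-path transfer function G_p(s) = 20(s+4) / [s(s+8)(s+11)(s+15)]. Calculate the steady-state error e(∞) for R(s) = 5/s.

0

G_p(s) has one factor of s in the denominator, so the system is type 1.
A type-1 system has K_p = ∞, so it tracks a step input with zero steady-state error.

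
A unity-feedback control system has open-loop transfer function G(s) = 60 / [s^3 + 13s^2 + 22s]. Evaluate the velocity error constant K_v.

30/11

Factoring s from the denominator leaves a polynomial with constant term 22, so the system is type 1.
K_v = lim_{s→0} s·G(s) = 60 / 22 = 30/11.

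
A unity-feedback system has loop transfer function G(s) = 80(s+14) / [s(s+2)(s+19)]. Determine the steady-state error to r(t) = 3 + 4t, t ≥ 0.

System type = 1 (one pole at s=0). Treating each term separately:
  • 3: tracked with zero error.
  • 4t: e_ss = 4/K_v with K_v=560/19 → 19/140.
Total e_ss = 19/140.

19/140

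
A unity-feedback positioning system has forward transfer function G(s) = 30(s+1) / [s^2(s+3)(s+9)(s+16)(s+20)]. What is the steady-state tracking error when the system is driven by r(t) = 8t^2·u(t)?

System type = 2 (two poles at s=0).
K_a = lim_{s→0} s^2·G(s) = 30·1 / (3·9·16·20) = 1/288.
r(t) = 8t^2 gives R(s) = 16/s^3.
e_ss = 16/K_a = 16/(1/288) = 4608.

4608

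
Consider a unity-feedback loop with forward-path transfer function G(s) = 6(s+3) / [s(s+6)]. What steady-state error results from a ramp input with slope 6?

2

The open loop has one pole at the origin → type 1 system.
K_v = lim_{s→0} s·G(s) = 6·3 / (6) = 3.
e_ss = 6/K_v = 6/3 = 2.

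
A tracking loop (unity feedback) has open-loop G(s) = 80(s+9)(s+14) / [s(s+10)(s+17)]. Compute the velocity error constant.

1008/17

The open loop has one pole at the origin → type 1 system.
K_v = lim_{s→0} s·G(s) = 80·9·14 / (10·17) = 1008/17.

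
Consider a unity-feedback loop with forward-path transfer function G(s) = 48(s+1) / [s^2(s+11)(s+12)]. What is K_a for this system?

System type = 2 (two poles at s=0).
K_a = lim_{s→0} s^2·G(s) = 48·1 / (11·12) = 4/11.

4/11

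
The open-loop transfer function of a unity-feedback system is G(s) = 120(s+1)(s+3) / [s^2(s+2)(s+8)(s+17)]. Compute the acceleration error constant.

G(s) has two factors of s in the denominator, so the system is type 2.
K_a = lim_{s→0} s^2·G(s) = 120·1·3 / (2·8·17) = 45/34.

45/34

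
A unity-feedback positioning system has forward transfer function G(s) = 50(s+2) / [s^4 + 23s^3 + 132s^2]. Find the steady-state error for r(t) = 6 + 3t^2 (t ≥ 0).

The denominator has no term below 132s^2 — 2 poles at s=0, type 2. By superposition:
  • 6: tracked with zero error.
  • 3t^2: e_ss = 6/K_a with K_a=25/33 → 7.92.
Total e_ss = 7.92.

7.92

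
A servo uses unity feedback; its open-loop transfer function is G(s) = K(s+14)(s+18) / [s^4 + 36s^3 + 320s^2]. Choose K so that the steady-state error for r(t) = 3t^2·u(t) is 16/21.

10

Factoring s^2 from the denominator leaves a polynomial with constant term 320, so the system is type 2.
K_a = lim_{s→0} s^2·G(s) = K·14·18 / 320 = 0.7875·K.
e_ss = 6/K_a = 16/21 ⇒ K_a = 7.875 ⇒ K = 7.875/0.7875 = 10.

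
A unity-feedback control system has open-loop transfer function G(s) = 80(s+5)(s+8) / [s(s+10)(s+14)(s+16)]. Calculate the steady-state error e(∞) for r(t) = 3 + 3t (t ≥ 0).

G(s) has one factor of s in the denominator, so the system is type 1. Treating each term separately:
  • 3: tracked with zero error.
  • 3t: e_ss = 3/K_v with K_v=10/7 → 2.1.
Total e_ss = 2.1.

2.1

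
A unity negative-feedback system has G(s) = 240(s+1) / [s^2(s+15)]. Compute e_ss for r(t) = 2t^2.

Two free integrators in G(s): this is a type 2 system.
K_a = lim_{s→0} s^2·G(s) = 240·1 / (15) = 16.
r(t) = 2t^2 gives R(s) = 4/s^3.
e_ss = 4/K_a = 4/16 = 0.25.

0.25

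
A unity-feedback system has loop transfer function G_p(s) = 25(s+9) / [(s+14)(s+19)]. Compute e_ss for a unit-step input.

266/491

G_p(s) has no factors of s in the denominator, so the system is type 0.
K_p = lim_{s→0} G_p(s) = 25·9 / (14·19) = 225/266.
e_ss = 1/(1 + K_p) = 1/(491/266) = 266/491.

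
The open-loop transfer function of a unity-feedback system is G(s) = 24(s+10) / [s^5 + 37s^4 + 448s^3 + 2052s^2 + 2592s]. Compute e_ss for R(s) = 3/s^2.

Lowest-order denominator term is 2592s, so the open loop has 1 pole at the origin → type 1 system.
K_v = lim_{s→0} s·G(s) = 24·10 / 2592 = 5/54.
e_ss = 3/K_v = 3/(5/54) = 32.4.

32.4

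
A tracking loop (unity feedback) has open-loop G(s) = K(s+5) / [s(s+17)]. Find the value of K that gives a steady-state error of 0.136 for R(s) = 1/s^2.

25

G(s) has one factor of s in the denominator, so the system is type 1.
K_v = lim_{s→0} s·G(s) = K·5 / (17) = (5/17)·K.
e_ss = 1/K_v = 0.136 ⇒ K_v = 125/17 ⇒ K = (125/17)/(5/17) = 25.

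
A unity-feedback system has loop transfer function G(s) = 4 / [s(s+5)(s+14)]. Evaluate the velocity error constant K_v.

2/35

G(s) has one factor of s in the denominator, so the system is type 1.
K_v = lim_{s→0} s·G(s) = 4 / (5·14) = 2/35.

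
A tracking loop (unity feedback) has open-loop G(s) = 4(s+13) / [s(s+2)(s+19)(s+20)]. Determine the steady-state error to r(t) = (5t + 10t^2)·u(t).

infinity

The open loop has one pole at the origin → type 1 system. By superposition:
  • 5t: e_ss = 5/K_v with K_v=13/190 → 950/13.
  • 10t^2: a type-1 system cannot track it, e_ss → ∞.
The unbounded component dominates.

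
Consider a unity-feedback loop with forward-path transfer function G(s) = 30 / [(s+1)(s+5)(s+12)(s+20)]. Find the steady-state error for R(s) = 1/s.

No free integrators in G(s): this is a type 0 system.
K_p = lim_{s→0} G(s) = 30 / (1·5·12·20) = 0.025.
e_ss = 1/(1 + K_p) = 1/1.025 = 40/41.

40/41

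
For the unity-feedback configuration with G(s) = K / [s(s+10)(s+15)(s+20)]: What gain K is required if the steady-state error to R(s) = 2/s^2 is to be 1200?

One free integrator in G(s): this is a type 1 system.
K_v = lim_{s→0} s·G(s) = K / (10·15·20) = (1/3000)·K.
e_ss = 2/K_v = 1200 ⇒ K_v = 1/600 ⇒ K = (1/600)/(1/3000) = 5.

5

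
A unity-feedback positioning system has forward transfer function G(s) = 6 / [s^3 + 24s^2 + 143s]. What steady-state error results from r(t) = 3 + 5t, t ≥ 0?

715/6

Lowest-order denominator term is 143s, so the open loop has 1 pole at the origin → type 1 system. By superposition:
  • 3: tracked with zero error.
  • 5t: e_ss = 5/K_v with K_v=6/143 → 715/6.
Total e_ss = 715/6.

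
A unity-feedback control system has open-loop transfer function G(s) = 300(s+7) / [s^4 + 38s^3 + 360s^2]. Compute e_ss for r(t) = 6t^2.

72/35

Factoring s^2 from the denominator leaves a polynomial with constant term 360, so the system is type 2.
K_a = lim_{s→0} s^2·G(s) = 300·7 / 360 = 35/6.
r(t) = 6t^2 gives R(s) = 12/s^3.
e_ss = 12/K_a = 12/(35/6) = 72/35.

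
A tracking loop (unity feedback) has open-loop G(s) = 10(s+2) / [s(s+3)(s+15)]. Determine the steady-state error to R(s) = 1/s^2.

System type = 1 (one pole at s=0).
K_v = lim_{s→0} s·G(s) = 10·2 / (3·15) = 4/9.
e_ss = 1/K_v = 1/(4/9) = 2.25.

2.25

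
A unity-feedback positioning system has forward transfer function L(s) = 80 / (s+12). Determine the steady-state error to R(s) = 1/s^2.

infinity

No free integrators in L(s): this is a type 0 system.
For a type-0 system K_v = 0, so e_ss to a ramp input is unbounded.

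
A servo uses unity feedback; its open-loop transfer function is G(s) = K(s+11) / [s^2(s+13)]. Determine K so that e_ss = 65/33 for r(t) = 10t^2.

Two free integrators in G(s): this is a type 2 system.
K_a = lim_{s→0} s^2·G(s) = K·11 / (13) = (11/13)·K.
e_ss = 20/K_a = 65/33 ⇒ K_a = 132/13 ⇒ K = (132/13)/(11/13) = 12.

12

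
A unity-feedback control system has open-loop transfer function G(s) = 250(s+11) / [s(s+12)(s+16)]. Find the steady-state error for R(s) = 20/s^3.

infinity

The open loop has one pole at the origin → type 1 system.
K_a = lim_{s→0} s^2·G(s) = 0; the steady-state error to this parabolic input grows without bound.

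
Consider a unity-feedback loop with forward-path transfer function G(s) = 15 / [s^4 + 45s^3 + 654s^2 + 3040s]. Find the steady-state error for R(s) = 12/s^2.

Lowest-order denominator term is 3040s, so the open loop has 1 pole at the origin → type 1 system.
K_v = lim_{s→0} s·G(s) = 15 / 3040 = 3/608.
e_ss = 12/K_v = 12/(3/608) = 2432.

2432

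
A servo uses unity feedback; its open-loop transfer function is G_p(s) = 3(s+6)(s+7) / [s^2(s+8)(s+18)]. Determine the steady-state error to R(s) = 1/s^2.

System type = 2 (two poles at s=0).
A type-2 system has K_v = ∞, so it tracks a ramp input with zero steady-state error.

0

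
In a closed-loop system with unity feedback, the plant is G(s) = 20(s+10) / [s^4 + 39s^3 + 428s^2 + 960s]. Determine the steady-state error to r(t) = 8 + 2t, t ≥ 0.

9.6

Lowest-order denominator term is 960s, so the open loop has 1 pole at the origin → type 1 system. By superposition:
  • 8: tracked with zero error.
  • 2t: e_ss = 2/K_v with K_v=5/24 → 9.6.
Total e_ss = 9.6.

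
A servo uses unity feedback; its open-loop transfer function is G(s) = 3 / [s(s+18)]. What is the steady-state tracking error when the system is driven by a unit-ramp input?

6

System type = 1 (one pole at s=0).
K_v = lim_{s→0} s·G(s) = 3 / (18) = 1/6.
e_ss = 1/K_v = 1/(1/6) = 6.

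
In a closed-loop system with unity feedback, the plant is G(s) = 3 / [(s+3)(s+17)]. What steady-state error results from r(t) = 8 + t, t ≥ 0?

infinity

System type = 0 (no poles at s=0). Treating each term separately:
  • 8: e_ss = 8/(1+K_p) with K_p=1/17 → 68/9.
  • t: a type-0 system cannot track it, e_ss → ∞.
The unbounded component dominates.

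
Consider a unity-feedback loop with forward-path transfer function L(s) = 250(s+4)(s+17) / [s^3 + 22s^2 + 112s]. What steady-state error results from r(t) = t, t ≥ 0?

14/2125

The denominator has no term below 112s — 1 pole at s=0, type 1.
K_v = lim_{s→0} s·L(s) = 250·4·17 / 112 = 2125/14.
e_ss = 1/K_v = 1/(2125/14) = 14/2125.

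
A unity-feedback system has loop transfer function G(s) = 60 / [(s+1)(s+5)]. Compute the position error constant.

System type = 0 (no poles at s=0).
K_p = lim_{s→0} G(s) = 60 / (1·5) = 12.

12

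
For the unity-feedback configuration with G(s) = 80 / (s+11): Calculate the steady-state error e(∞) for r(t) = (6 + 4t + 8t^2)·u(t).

infinity

G(s) has no factors of s in the denominator, so the system is type 0. By superposition:
  • 6: e_ss = 6/(1+K_p) with K_p=80/11 → 66/91.
  • 4t: a type-0 system cannot track it, e_ss → ∞.
  • 8t^2: a type-0 system cannot track it, e_ss → ∞.
The unbounded component dominates.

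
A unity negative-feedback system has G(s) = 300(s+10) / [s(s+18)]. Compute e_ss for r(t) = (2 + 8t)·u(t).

0.048

One free integrator in G(s): this is a type 1 system. Taking each input component in turn:
  • 2: tracked with zero error.
  • 8t: e_ss = 8/K_v with K_v=500/3 → 0.048.
Total e_ss = 0.048.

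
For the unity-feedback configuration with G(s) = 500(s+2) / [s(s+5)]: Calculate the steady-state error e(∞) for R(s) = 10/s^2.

0.05

One free integrator in G(s): this is a type 1 system.
K_v = lim_{s→0} s·G(s) = 500·2 / (5) = 200.
e_ss = 10/K_v = 10/200 = 0.05.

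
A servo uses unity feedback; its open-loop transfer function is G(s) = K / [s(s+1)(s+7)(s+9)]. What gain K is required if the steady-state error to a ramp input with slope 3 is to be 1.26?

The open loop has one pole at the origin → type 1 system.
K_v = lim_{s→0} s·G(s) = K / (1·7·9) = (1/63)·K.
e_ss = 3/K_v = 1.26 ⇒ K_v = 50/21 ⇒ K = (50/21)/(1/63) = 150.

150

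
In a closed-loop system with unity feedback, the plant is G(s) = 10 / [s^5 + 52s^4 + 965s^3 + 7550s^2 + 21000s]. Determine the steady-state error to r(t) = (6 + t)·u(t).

Lowest-order denominator term is 21000s, so the open loop has 1 pole at the origin → type 1 system. By superposition:
  • 6: tracked with zero error.
  • t: e_ss = 1/K_v with K_v=1/2100 → 2100.
Total e_ss = 2100.

2100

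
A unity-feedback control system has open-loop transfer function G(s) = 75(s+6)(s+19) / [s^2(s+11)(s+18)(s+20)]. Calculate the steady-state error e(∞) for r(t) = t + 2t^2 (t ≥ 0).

G(s) has two factors of s in the denominator, so the system is type 2. Taking each input component in turn:
  • t: tracked with zero error.
  • 2t^2: e_ss = 4/K_a with K_a=95/44 → 176/95.
Total e_ss = 176/95.

176/95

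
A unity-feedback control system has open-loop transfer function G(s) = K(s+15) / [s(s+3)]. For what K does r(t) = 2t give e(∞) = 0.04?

10

The open loop has one pole at the origin → type 1 system.
K_v = lim_{s→0} s·G(s) = K·15 / (3) = 5·K.
e_ss = 2/K_v = 0.04 ⇒ K_v = 50 ⇒ K = 50/5 = 10.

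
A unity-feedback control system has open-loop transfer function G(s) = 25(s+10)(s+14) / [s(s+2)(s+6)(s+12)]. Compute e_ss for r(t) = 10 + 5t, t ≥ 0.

System type = 1 (one pole at s=0). Taking each input component in turn:
  • 10: tracked with zero error.
  • 5t: e_ss = 5/K_v with K_v=875/36 → 36/175.
Total e_ss = 36/175.

36/175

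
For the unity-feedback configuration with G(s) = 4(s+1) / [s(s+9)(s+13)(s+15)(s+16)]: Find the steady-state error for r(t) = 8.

0

G(s) has one factor of s in the denominator, so the system is type 1.
K_p = ∞ for a type-1 system; e_ss to a step is zero.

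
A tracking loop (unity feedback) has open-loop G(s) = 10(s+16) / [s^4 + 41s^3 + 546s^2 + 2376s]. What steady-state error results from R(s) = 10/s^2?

Factoring s from the denominator leaves a polynomial with constant term 2376, so the system is type 1.
K_v = lim_{s→0} s·G(s) = 10·16 / 2376 = 20/297.
e_ss = 10/K_v = 10/(20/297) = 148.5.

148.5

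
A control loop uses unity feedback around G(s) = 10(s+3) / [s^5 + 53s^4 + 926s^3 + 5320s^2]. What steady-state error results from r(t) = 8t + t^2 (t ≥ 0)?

The denominator has no term below 5320s^2 — 2 poles at s=0, type 2. By superposition:
  • 8t: tracked with zero error.
  • t^2: e_ss = 2/K_a with K_a=3/532 → 1064/3.
Total e_ss = 1064/3.

1064/3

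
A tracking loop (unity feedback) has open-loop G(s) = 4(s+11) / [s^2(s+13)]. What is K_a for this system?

Two free integrators in G(s): this is a type 2 system.
K_a = lim_{s→0} s^2·G(s) = 4·11 / (13) = 44/13.

44/13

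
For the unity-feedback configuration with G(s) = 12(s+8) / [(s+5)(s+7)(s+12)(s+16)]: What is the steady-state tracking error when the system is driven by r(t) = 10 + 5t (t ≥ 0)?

infinity

No free integrators in G(s): this is a type 0 system. By superposition:
  • 10: e_ss = 10/(1+K_p) with K_p=1/70 → 700/71.
  • 5t: a type-0 system cannot track it, e_ss → ∞.
The unbounded component dominates.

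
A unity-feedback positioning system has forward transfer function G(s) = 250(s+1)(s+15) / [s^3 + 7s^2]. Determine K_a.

3750/7

The denominator has no term below 7s^2 — 2 poles at s=0, type 2.
K_a = lim_{s→0} s^2·G(s) = 250·1·15 / 7 = 3750/7.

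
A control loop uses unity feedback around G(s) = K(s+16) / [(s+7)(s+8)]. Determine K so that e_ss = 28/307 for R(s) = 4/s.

No free integrators in G(s): this is a type 0 system.
K_p = lim_{s→0} G(s) = K·16 / (7·8) = (2/7)·K.
e_ss = 4/(1 + K_p) = 28/307 ⇒ 1 + (2/7)·K = 307/7 ⇒ K = 150.

150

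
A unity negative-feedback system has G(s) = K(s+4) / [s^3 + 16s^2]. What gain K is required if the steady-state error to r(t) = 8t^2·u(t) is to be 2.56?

25

The denominator has no term below 16s^2 — 2 poles at s=0, type 2.
K_a = lim_{s→0} s^2·G(s) = K·4 / 16 = 0.25·K.
e_ss = 16/K_a = 2.56 ⇒ K_a = 6.25 ⇒ K = 6.25/0.25 = 25.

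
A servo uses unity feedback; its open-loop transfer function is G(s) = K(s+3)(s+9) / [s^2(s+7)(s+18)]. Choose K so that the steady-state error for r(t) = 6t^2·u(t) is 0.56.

100

G(s) has two factors of s in the denominator, so the system is type 2.
K_a = lim_{s→0} s^2·G(s) = K·3·9 / (7·18) = (3/14)·K.
e_ss = 12/K_a = 0.56 ⇒ K_a = 150/7 ⇒ K = (150/7)/(3/14) = 100.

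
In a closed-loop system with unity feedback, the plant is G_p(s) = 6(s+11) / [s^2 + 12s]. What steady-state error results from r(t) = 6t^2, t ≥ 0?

infinity

The denominator has no term below 12s — 1 pole at s=0, type 1.
K_a = lim_{s→0} s^2·G_p(s) = 0; the steady-state error to this parabolic input grows without bound.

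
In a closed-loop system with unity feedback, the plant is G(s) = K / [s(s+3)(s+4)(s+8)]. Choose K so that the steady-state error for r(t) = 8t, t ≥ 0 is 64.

G(s) has one factor of s in the denominator, so the system is type 1.
K_v = lim_{s→0} s·G(s) = K / (3·4·8) = (1/96)·K.
e_ss = 8/K_v = 64 ⇒ K_v = 0.125 ⇒ K = 0.125/(1/96) = 12.

12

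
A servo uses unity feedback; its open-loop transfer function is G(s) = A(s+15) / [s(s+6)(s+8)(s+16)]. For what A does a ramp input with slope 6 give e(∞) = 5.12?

System type = 1 (one pole at s=0).
K_v = lim_{s→0} s·G(s) = A·15 / (6·8·16) = (5/256)·A.
e_ss = 6/K_v = 5.12 ⇒ K_v = 75/64 ⇒ A = (75/64)/(5/256) = 60.

60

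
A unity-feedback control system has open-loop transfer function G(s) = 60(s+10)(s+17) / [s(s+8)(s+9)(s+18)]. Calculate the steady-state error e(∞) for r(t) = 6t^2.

infinity

System type = 1 (one pole at s=0).
K_a = lim_{s→0} s^2·G(s) = 0; the steady-state error to this parabolic input grows without bound.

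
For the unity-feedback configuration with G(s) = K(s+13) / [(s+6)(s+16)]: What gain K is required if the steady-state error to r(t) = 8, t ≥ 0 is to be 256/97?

The open loop has no poles at the origin → type 0 system.
K_p = lim_{s→0} G(s) = K·13 / (6·16) = (13/96)·K.
e_ss = 8/(1 + K_p) = 256/97 ⇒ 1 + (13/96)·K = 97/32 ⇒ K = 15.

15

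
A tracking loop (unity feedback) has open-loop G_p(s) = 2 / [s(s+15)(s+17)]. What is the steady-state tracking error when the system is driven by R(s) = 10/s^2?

One free integrator in G_p(s): this is a type 1 system.
K_v = lim_{s→0} s·G_p(s) = 2 / (15·17) = 2/255.
e_ss = 10/K_v = 10/(2/255) = 1275.

1275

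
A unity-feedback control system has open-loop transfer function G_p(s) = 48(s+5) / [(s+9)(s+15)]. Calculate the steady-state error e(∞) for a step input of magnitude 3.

System type = 0 (no poles at s=0).
K_p = lim_{s→0} G_p(s) = 48·5 / (9·15) = 16/9.
e_ss = 3/(1 + K_p) = 3/(25/9) = 1.08.

1.08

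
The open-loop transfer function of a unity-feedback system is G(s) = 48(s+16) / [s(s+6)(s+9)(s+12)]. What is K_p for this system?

K_p = lim_{s→0} G(s); with 1 pole at the origin the limit diverges, so K_p = ∞.

infinity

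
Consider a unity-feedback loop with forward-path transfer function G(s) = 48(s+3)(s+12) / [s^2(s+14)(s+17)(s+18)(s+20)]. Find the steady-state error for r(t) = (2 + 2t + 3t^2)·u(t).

System type = 2 (two poles at s=0). Treating each term separately:
  • 2: tracked with zero error.
  • 2t: tracked with zero error.
  • 3t^2: e_ss = 6/K_a with K_a=12/595 → 297.5.
Total e_ss = 297.5.

297.5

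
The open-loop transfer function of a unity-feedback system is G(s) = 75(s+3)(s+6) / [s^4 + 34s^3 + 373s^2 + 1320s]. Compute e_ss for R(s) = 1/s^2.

Lowest-order denominator term is 1320s, so the open loop has 1 pole at the origin → type 1 system.
K_v = lim_{s→0} s·G(s) = 75·3·6 / 1320 = 45/44.
e_ss = 1/K_v = 1/(45/44) = 44/45.

44/45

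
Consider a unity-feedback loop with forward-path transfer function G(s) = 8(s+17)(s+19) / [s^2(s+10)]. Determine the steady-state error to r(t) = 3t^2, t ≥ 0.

System type = 2 (two poles at s=0).
K_a = lim_{s→0} s^2·G(s) = 8·17·19 / (10) = 258.4.
r(t) = 3t^2 gives R(s) = 6/s^3.
e_ss = 6/K_a = 6/258.4 = 15/646.

15/646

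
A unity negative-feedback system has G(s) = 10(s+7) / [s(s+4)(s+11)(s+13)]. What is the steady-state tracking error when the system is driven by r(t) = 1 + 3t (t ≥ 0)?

858/35

G(s) has one factor of s in the denominator, so the system is type 1. By superposition:
  • 1: tracked with zero error.
  • 3t: e_ss = 3/K_v with K_v=35/286 → 858/35.
Total e_ss = 858/35.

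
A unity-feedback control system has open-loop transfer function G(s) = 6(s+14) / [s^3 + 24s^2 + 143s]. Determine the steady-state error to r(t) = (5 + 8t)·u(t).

286/21

Factoring s from the denominator leaves a polynomial with constant term 143, so the system is type 1. Treating each term separately:
  • 5: tracked with zero error.
  • 8t: e_ss = 8/K_v with K_v=84/143 → 286/21.
Total e_ss = 286/21.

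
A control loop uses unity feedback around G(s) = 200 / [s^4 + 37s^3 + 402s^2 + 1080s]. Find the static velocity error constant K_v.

The denominator has no term below 1080s — 1 pole at s=0, type 1.
K_v = lim_{s→0} s·G(s) = 200 / 1080 = 5/27.

5/27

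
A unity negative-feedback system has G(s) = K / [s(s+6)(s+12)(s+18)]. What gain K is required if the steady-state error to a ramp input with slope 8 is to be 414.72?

25

One free integrator in G(s): this is a type 1 system.
K_v = lim_{s→0} s·G(s) = K / (6·12·18) = (1/1296)·K.
e_ss = 8/K_v = 414.72 ⇒ K_v = 25/1296 ⇒ K = (25/1296)/(1/1296) = 25.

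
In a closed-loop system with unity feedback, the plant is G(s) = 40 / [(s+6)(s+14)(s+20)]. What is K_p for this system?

G(s) has no factors of s in the denominator, so the system is type 0.
K_p = lim_{s→0} G(s) = 40 / (6·14·20) = 1/42.

1/42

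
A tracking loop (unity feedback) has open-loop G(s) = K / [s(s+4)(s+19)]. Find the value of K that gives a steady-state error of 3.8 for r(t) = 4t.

80

One free integrator in G(s): this is a type 1 system.
K_v = lim_{s→0} s·G(s) = K / (4·19) = (1/76)·K.
e_ss = 4/K_v = 3.8 ⇒ K_v = 20/19 ⇒ K = (20/19)/(1/76) = 80.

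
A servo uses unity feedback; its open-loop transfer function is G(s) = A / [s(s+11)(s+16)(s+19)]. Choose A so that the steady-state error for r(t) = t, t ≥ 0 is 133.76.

System type = 1 (one pole at s=0).
K_v = lim_{s→0} s·G(s) = A / (11·16·19) = (1/3344)·A.
e_ss = 1/K_v = 133.76 ⇒ K_v = 25/3344 ⇒ A = (25/3344)/(1/3344) = 25.

25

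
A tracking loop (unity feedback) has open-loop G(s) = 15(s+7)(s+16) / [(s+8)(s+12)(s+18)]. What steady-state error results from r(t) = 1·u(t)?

No free integrators in G(s): this is a type 0 system.
K_p = lim_{s→0} G(s) = 15·7·16 / (8·12·18) = 35/36.
e_ss = 1/(1 + K_p) = 1/(71/36) = 36/71.

36/71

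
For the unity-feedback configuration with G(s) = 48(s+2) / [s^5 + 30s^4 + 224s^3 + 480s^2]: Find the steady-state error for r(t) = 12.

The denominator has no term below 480s^2 — 2 poles at s=0, type 2.
K_p = ∞ for a type-2 system; e_ss to a step is zero.

0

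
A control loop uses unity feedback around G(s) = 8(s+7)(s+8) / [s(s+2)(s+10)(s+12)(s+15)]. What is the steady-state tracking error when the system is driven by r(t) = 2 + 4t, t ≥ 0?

The open loop has one pole at the origin → type 1 system. Taking each input component in turn:
  • 2: tracked with zero error.
  • 4t: e_ss = 4/K_v with K_v=28/225 → 225/7.
Total e_ss = 225/7.

225/7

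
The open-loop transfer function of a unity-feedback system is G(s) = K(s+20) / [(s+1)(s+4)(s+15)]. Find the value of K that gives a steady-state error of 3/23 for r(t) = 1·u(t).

20

G(s) has no factors of s in the denominator, so the system is type 0.
K_p = lim_{s→0} G(s) = K·20 / (1·4·15) = (1/3)·K.
e_ss = 1/(1 + K_p) = 3/23 ⇒ 1 + (1/3)·K = 23/3 ⇒ K = 20.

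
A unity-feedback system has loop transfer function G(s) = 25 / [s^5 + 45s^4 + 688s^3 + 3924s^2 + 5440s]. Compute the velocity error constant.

5/1088

Lowest-order denominator term is 5440s, so the open loop has 1 pole at the origin → type 1 system.
K_v = lim_{s→0} s·G(s) = 25 / 5440 = 5/1088.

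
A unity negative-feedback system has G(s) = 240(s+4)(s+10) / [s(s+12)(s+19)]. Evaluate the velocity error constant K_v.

G(s) has one factor of s in the denominator, so the system is type 1.
K_v = lim_{s→0} s·G(s) = 240·4·10 / (12·19) = 800/19.

800/19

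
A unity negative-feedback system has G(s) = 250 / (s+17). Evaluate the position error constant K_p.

250/17

G(s) has no factors of s in the denominator, so the system is type 0.
K_p = lim_{s→0} G(s) = 250 / (17) = 250/17.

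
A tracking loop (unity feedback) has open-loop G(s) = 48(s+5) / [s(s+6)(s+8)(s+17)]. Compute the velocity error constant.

One free integrator in G(s): this is a type 1 system.
K_v = lim_{s→0} s·G(s) = 48·5 / (6·8·17) = 5/17.

5/17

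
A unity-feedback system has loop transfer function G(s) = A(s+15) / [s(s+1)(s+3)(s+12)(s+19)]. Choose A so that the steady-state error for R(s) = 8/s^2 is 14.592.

25

System type = 1 (one pole at s=0).
K_v = lim_{s→0} s·G(s) = A·15 / (1·3·12·19) = (5/228)·A.
e_ss = 8/K_v = 14.592 ⇒ K_v = 125/228 ⇒ A = (125/228)/(5/228) = 25.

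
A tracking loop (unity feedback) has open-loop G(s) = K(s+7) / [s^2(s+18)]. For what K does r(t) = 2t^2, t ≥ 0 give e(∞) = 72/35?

5

System type = 2 (two poles at s=0).
K_a = lim_{s→0} s^2·G(s) = K·7 / (18) = (7/18)·K.
e_ss = 4/K_a = 72/35 ⇒ K_a = 35/18 ⇒ K = (35/18)/(7/18) = 5.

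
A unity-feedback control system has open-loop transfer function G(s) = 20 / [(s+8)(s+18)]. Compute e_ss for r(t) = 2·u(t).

72/41

G(s) has no factors of s in the denominator, so the system is type 0.
K_p = lim_{s→0} G(s) = 20 / (8·18) = 5/36.
e_ss = 2/(1 + K_p) = 2/(41/36) = 72/41.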